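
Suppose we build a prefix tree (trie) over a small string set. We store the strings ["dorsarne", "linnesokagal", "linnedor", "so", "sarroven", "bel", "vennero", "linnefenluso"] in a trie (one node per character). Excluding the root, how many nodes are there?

Count nodes per top-level branch (shared prefixes stored once):
  'b'-branch (bel): 3 nodes
  'd'-branch (dorsarne): 8 nodes
  'l'-branch (linnedor, linnefenluso, linnesokagal): 22 nodes
  's'-branch (sarroven, so): 9 nodes
  'v'-branch (vennero): 7 nodes
Sum: 49

49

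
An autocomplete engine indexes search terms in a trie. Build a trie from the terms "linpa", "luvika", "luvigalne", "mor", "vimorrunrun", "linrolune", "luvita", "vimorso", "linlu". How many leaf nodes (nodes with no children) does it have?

A leaf is a node with no children — equivalently, the end of a word that is not a proper prefix of any other stored word.
Those words: "linlu", "linpa", "linrolune", "luvigalne", "luvika", "luvita", "mor", "vimorrunrun", "vimorso"
Leaf count: 9

9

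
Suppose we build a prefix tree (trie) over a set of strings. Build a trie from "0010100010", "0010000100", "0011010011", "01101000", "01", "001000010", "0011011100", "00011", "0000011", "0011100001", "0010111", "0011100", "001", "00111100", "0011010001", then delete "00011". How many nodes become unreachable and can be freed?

A node on "00011"'s path can go only if nothing else ends at it or branches off below it.
The suffix "11" (2 nodes) is used only by "00011"; the node for "000" still has the child "0", so pruning stops there.
Nodes removed: 2

2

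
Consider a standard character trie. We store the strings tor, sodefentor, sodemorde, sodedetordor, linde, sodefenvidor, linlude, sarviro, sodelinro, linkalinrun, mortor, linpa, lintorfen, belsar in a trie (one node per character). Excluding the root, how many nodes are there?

79

For each word, the new-node count is its length minus the longest prefix already in the trie:
  "tor" → 3 new (t, o, r)
  "sodefentor" → 10 new (s, o, d, e, f, e, n, t, o, r)
  "sodemorde" → prefix "sode" already present; 5 new (m, o, r, d, e)
  "sodedetordor" → prefix "sode" already present; 8 new (d, e, t, o, r, d, o, r)
  "linde" → 5 new (l, i, n, d, e)
  "sodefenvidor" → prefix "sodefen" already present; 5 new (v, i, d, o, r)
  "linlude" → prefix "lin" already present; 4 new (l, u, d, e)
  "sarviro" → prefix "s" already present; 6 new (a, r, v, i, r, o)
  "sodelinro" → prefix "sode" already present; 5 new (l, i, n, r, o)
  "linkalinrun" → prefix "lin" already present; 8 new (k, a, l, i, n, r, u, n)
  "mortor" → 6 new (m, o, r, t, o, r)
  "linpa" → prefix "lin" already present; 2 new (p, a)
  "lintorfen" → prefix "lin" already present; 6 new (t, o, r, f, e, n)
  "belsar" → 6 new (b, e, l, s, a, r)
Total nodes = 3 + 10 + 5 + 8 + 5 + 5 + 4 + 6 + 5 + 8 + 6 + 2 + 6 + 6 = 79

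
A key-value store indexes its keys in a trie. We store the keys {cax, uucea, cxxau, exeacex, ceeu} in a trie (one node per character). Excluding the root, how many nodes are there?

Insert word by word; a character creates a node only if that edge doesn't already exist:
  "cax" → 3 new (c, a, x)
  "uucea" → 5 new (u, u, c, e, a)
  "cxxau" → prefix "c" already present; 4 new (x, x, a, u)
  "exeacex" → 7 new (e, x, e, a, c, e, x)
  "ceeu" → prefix "c" already present; 3 new (e, e, u)
Total nodes = 3 + 5 + 4 + 7 + 3 = 22

22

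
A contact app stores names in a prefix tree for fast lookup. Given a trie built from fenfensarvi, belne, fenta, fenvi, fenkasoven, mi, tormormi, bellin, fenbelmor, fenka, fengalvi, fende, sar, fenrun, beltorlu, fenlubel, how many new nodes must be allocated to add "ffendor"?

Walking "ffendor" from the root, the first 1 characters ("f") follow existing edges; "f" is the first miss.
So 7 − 1 = 6 new nodes.

6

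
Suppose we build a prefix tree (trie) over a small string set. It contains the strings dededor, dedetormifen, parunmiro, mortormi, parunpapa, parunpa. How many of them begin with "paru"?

3

Filter for entries beginning with "paru":
Matches: "parunmiro", "parunpa", "parunpapa"
Count: 3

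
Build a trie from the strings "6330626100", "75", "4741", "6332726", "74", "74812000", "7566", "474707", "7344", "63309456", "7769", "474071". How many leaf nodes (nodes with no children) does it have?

10

Leaves are exactly the stored words that no other stored word extends.
Those words: "474071", "4741", "474707", "6330626100", "63309456", "6332726", "7344", "74812000", "7566", "7769"
Leaf count: 10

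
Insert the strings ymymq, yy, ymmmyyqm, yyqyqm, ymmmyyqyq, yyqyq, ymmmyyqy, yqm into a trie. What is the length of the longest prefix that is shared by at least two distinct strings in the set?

8

Look for the deepest trie node that still has at least two words in its subtree.
e.g. "ymmmyyqy" and "ymmmyyqyq" share the prefix "ymmmyyqy" of length 8; no pair shares a longer one.
Longest shared-prefix length: 8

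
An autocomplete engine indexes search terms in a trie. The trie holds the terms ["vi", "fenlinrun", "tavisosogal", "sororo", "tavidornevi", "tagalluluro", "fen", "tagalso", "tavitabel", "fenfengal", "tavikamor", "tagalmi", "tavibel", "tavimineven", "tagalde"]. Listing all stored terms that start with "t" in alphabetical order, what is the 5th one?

tavibel

Words with prefix "t", in lexicographic order: "tagalde", "tagalluluro", "tagalmi", "tagalso", "tavibel", "tavidornevi", "tavikamor", "tavimineven", "tavisosogal", "tavitabel"
The 5th is tavibel.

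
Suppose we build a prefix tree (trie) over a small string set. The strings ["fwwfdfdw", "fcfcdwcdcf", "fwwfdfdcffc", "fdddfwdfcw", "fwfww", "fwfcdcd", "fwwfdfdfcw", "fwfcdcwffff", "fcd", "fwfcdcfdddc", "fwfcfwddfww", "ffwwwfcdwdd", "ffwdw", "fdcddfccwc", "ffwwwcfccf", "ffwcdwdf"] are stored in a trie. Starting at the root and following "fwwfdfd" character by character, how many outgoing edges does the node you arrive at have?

3

Walk "fwwfdfd" from the root, arriving at one node.
Distinct next characters after "fwwfdfd": c, f, w.
That node has 3 child edges.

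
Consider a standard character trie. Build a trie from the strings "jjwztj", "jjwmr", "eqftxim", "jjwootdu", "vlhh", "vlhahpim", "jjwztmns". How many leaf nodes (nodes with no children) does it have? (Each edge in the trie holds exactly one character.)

7

Leaves are exactly the stored words that no other stored word extends.
Those words: "eqftxim", "jjwmr", "jjwootdu", "jjwztj", "jjwztmns", "vlhahpim", "vlhh"
Leaf count: 7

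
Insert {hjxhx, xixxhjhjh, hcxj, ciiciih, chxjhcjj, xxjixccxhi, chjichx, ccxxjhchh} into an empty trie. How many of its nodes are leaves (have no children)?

A leaf is a node with no children — equivalently, the end of a word that is not a proper prefix of any other stored word.
Those words: "ccxxjhchh", "chjichx", "chxjhcjj", "ciiciih", "hcxj", "hjxhx", "xixxhjhjh", "xxjixccxhi"
Leaf count: 8

8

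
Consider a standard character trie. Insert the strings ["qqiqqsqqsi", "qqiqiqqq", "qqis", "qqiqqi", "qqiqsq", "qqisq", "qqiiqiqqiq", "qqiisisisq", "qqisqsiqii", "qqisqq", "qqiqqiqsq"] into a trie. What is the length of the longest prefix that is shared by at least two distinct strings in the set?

The deepest shared node is where two words last agree before diverging.
e.g. "qqiqqi" and "qqiqqiqsq" share the prefix "qqiqqi" of length 6; no pair shares a longer one.
Longest shared-prefix length: 6

6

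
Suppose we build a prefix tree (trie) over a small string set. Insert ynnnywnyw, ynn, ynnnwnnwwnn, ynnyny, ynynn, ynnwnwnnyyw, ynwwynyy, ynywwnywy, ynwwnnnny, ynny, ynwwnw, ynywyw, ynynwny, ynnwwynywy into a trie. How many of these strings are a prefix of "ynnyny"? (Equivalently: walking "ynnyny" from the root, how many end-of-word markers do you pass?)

3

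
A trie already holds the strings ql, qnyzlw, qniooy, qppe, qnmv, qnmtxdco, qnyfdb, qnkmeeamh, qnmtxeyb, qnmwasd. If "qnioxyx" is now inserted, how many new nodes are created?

Walking "qnioxyx" from the root, the first 4 characters ("qnio") follow existing edges; "x" is the first miss.
New nodes needed: |"qnioxyx"| − 4 = 7 − 4 = 3.

3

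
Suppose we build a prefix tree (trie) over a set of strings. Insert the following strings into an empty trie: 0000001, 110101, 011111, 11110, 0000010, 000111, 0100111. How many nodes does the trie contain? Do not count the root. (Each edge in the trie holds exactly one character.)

Count nodes per top-level branch (shared prefixes stored once):
  '0'-branch (0000001, 0000010, 000111, 0100111, 011111): 22 nodes
  '1'-branch (110101, 11110): 9 nodes
Sum: 31

31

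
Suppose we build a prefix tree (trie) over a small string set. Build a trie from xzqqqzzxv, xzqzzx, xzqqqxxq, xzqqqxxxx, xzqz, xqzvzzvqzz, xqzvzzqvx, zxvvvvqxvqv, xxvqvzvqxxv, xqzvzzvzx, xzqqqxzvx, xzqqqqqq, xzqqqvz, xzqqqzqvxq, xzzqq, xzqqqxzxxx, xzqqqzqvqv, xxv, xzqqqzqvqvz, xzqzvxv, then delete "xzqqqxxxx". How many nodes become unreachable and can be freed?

2

Walk "xzqqqxxxx" from the leaf back toward the root, removing each node that no remaining word uses.
The suffix "xx" (2 nodes) is used only by "xzqqqxxxx"; the node for "xzqqqxx" still has the child "q", so pruning stops there.
Nodes removed: 2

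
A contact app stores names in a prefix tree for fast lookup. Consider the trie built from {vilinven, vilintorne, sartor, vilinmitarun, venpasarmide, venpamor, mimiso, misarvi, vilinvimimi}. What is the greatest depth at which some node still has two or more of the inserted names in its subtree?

6

Equivalently: take the maximum, over all pairs, of their longest common prefix length.
"vilinven" and "vilinvimimi" agree on "vilinv" (6 characters) before diverging; nothing deeper is shared.
Longest shared-prefix length: 6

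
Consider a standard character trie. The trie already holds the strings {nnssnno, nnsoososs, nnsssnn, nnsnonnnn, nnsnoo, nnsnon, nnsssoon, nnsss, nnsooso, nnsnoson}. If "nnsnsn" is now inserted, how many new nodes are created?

The longest prefix of "nnsnsn" already in the trie is "nnsn" (length 4).
So 6 − 4 = 2 new nodes.

2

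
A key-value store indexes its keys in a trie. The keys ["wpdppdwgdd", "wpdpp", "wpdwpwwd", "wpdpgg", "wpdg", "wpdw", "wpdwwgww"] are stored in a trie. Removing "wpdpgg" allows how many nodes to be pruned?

2

Walk "wpdpgg" from the leaf back toward the root, removing each node that no remaining word uses.
The suffix "gg" (2 nodes) is used only by "wpdpgg"; the node for "wpdp" still has the child "p", so pruning stops there.
Nodes removed: 2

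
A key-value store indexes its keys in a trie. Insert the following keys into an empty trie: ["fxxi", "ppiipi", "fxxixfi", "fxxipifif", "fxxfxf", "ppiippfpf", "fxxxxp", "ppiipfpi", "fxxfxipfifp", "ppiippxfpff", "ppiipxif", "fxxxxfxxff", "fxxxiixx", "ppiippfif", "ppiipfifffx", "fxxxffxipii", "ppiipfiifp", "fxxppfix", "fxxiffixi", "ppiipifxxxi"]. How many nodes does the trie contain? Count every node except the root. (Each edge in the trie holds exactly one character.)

Count nodes per top-level branch (shared prefixes stored once):
  'f'-branch (fxxfxf, fxxfxipfifp, fxxi, fxxiffixi, fxxipifif, fxxixfi, fxxppfix, fxxxffxipii, fxxxiixx, fxxxxfxxff, fxxxxp): 50 nodes
  'p'-branch (ppiipfifffx, ppiipfiifp, ppiipfpi, ppiipi, ppiipifxxxi, ppiippfif, ppiippfpf, ppiippxfpff, ppiipxif): 36 nodes
Sum: 86

86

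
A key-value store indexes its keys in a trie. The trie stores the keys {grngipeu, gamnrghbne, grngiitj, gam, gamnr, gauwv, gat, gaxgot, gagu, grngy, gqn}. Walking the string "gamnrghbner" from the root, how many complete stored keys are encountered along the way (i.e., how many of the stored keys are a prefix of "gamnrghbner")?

3

Walk "gamnrghbner" from the root; an end-of-word marker is hit whenever a stored word is a prefix of "gamnrghbner".
Prefixes of the query that are stored words: "gam", "gamnr", "gamnrghbne"
Count: 3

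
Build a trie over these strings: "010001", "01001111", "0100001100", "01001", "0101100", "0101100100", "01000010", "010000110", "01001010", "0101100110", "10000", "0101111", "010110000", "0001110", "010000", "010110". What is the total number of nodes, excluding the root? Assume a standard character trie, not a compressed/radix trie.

43

Trace insertions, counting only characters that open a new branch:
  "010001" → 6 new (0, 1, 0, 0, 0, 1)
  "01001111" → prefix "0100" already present; 4 new (1, 1, 1, 1)
  "0100001100" → prefix "01000" already present; 5 new (0, 1, 1, 0, 0)
  "01001" → prefix "01001" already present; 0 new (none)
  "0101100" → prefix "010" already present; 4 new (1, 1, 0, 0)
  "0101100100" → prefix "0101100" already present; 3 new (1, 0, 0)
  "01000010" → prefix "0100001" already present; 1 new (0)
  "010000110" → prefix "010000110" already present; 0 new (none)
  "01001010" → prefix "01001" already present; 3 new (0, 1, 0)
  "0101100110" → prefix "01011001" already present; 2 new (1, 0)
  "10000" → 5 new (1, 0, 0, 0, 0)
  "0101111" → prefix "01011" already present; 2 new (1, 1)
  "010110000" → prefix "0101100" already present; 2 new (0, 0)
  "0001110" → prefix "0" already present; 6 new (0, 0, 1, 1, 1, 0)
  "010000" → prefix "010000" already present; 0 new (none)
  "010110" → prefix "010110" already present; 0 new (none)
Total nodes = 6 + 4 + 5 + 0 + 4 + 3 + 1 + 0 + 3 + 2 + 5 + 2 + 2 + 6 + 0 + 0 = 43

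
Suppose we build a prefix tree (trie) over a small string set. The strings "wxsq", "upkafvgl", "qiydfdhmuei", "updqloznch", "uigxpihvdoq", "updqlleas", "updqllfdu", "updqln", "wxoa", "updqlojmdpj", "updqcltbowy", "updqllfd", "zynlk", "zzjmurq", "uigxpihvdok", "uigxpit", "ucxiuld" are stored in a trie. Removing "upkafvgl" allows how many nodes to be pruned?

Walk "upkafvgl" from the leaf back toward the root, removing each node that no remaining word uses.
The suffix "kafvgl" (6 nodes) is used only by "upkafvgl"; the node for "up" still has the child "d", so pruning stops there.
Nodes removed: 6

6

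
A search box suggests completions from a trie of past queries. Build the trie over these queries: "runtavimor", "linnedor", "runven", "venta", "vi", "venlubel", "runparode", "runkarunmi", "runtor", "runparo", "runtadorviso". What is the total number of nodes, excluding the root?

Trace insertions, counting only characters that open a new branch:
  "runtavimor" → 10 new (r, u, n, t, a, v, i, m, o, r)
  "linnedor" → 8 new (l, i, n, n, e, d, o, r)
  "runven" → prefix "run" already present; 3 new (v, e, n)
  "venta" → 5 new (v, e, n, t, a)
  "vi" → prefix "v" already present; 1 new (i)
  "venlubel" → prefix "ven" already present; 5 new (l, u, b, e, l)
  "runparode" → prefix "run" already present; 6 new (p, a, r, o, d, e)
  "runkarunmi" → prefix "run" already present; 7 new (k, a, r, u, n, m, i)
  "runtor" → prefix "runt" already present; 2 new (o, r)
  "runparo" → prefix "runparo" already present; 0 new (none)
  "runtadorviso" → prefix "runta" already present; 7 new (d, o, r, v, i, s, o)
Total nodes = 10 + 8 + 3 + 5 + 1 + 5 + 6 + 7 + 2 + 0 + 7 = 54

54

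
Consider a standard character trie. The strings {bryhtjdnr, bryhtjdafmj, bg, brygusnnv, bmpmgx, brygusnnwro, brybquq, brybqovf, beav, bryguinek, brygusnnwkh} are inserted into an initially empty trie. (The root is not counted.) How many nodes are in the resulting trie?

44

Insert word by word; a character creates a node only if that edge doesn't already exist:
  "bryhtjdnr" → 9 new (b, r, y, h, t, j, d, n, r)
  "bryhtjdafmj" → prefix "bryhtjd" already present; 4 new (a, f, m, j)
  "bg" → prefix "b" already present; 1 new (g)
  "brygusnnv" → prefix "bry" already present; 6 new (g, u, s, n, n, v)
  "bmpmgx" → prefix "b" already present; 5 new (m, p, m, g, x)
  "brygusnnwro" → prefix "brygusnn" already present; 3 new (w, r, o)
  "brybquq" → prefix "bry" already present; 4 new (b, q, u, q)
  "brybqovf" → prefix "brybq" already present; 3 new (o, v, f)
  "beav" → prefix "b" already present; 3 new (e, a, v)
  "bryguinek" → prefix "brygu" already present; 4 new (i, n, e, k)
  "brygusnnwkh" → prefix "brygusnnw" already present; 2 new (k, h)
Total nodes = 9 + 4 + 1 + 6 + 5 + 3 + 4 + 3 + 3 + 4 + 2 = 44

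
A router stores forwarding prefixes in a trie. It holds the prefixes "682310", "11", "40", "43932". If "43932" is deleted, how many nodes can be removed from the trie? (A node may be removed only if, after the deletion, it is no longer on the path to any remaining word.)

4

Walk "43932" from the leaf back toward the root, removing each node that no remaining word uses.
The suffix "3932" (4 nodes) is used only by "43932"; the node for "4" still has the child "0", so pruning stops there.
Nodes removed: 4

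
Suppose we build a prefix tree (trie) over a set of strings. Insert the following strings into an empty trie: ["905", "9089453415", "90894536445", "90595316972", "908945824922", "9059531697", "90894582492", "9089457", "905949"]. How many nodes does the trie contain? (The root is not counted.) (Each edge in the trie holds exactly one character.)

32

Trie structure (* marks end of a word):
(root)
└─ 9
   └─ 0
      ├─ 5 *
      │  └─ 9
      │     ├─ 4
      │     │  └─ 9 *
      │     └─ 5
      │        └─ 3
      │           └─ 1
      │              └─ 6
      │                 └─ 9
      │                    └─ 7 *
      │                       └─ 2 *
      └─ 8
         └─ 9
            └─ 4
               └─ 5
                  ├─ 3
                  │  ├─ 4
                  │  │  └─ 1
                  │  │     └─ 5 *
                  │  └─ 6
                  │     └─ 4
                  │        └─ 4
                  │           └─ 5 *
                  ├─ 7 *
                  └─ 8
                     └─ 2
                        └─ 4
                           └─ 9
                              └─ 2 *
                                 └─ 2 *
Counting every labelled node above: 32.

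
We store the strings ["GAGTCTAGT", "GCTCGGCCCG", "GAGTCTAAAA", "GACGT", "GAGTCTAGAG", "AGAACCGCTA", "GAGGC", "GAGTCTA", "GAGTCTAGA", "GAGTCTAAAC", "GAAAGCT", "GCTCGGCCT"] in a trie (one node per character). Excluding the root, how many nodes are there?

Count nodes per top-level branch (shared prefixes stored once):
  'A'-branch (AGAACCGCTA): 10 nodes
  'G'-branch (GAAAGCT, GACGT, GAGGC, GAGTCTA, GAGTCTAAAA, GAGTCTAAAC, GAGTCTAGA, GAGTCTAGAG, GAGTCTAGT, GCTCGGCCCG, GCTCGGCCT): 35 nodes
Sum: 45

45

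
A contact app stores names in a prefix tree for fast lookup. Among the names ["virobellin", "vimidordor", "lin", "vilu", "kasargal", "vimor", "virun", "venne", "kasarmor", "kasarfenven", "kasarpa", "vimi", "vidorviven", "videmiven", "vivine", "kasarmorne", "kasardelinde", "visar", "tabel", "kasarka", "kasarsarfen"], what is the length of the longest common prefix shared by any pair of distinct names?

8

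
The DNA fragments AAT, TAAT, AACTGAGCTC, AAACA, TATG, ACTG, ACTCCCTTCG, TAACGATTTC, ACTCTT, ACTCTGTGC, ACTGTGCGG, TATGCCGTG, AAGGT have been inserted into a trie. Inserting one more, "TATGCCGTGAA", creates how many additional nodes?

2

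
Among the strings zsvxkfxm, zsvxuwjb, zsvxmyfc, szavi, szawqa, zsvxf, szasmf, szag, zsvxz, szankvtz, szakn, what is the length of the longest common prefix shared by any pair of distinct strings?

Look for the deepest trie node that still has at least two words in its subtree.
e.g. "zsvxf" and "zsvxkfxm" share the prefix "zsvx" of length 4; no pair shares a longer one.
Longest shared-prefix length: 4

4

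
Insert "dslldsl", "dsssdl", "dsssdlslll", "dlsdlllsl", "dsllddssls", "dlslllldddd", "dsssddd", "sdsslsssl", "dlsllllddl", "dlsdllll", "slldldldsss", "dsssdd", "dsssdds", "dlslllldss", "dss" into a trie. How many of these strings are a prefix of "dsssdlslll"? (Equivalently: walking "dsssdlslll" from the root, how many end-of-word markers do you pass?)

Check each prefix of "dsssdlslll" against the stored set — each match is an end-marker on the path.
Prefixes of the query that are stored words: "dss", "dsssdl", "dsssdlslll"
Count: 3

3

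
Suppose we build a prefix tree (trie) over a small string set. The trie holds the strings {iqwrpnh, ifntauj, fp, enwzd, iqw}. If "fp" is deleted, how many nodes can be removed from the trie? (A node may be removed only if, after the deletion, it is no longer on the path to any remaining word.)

Walk "fp" from the leaf back toward the root, removing each node that no remaining word uses.
No other word shares any prefix with "fp", so all 2 of its nodes go.
Nodes removed: 2

2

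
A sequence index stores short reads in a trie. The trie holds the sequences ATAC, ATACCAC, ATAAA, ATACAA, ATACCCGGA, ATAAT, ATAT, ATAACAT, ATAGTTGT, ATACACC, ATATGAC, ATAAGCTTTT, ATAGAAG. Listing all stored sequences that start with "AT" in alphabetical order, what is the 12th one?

Filter for "AT…" and sort: "ATAAA", "ATAACAT", "ATAAGCTTTT", "ATAAT", "ATAC", "ATACAA", "ATACACC", "ATACCAC", "ATACCCGGA", "ATAGAAG", "ATAGTTGT", "ATAT", "ATATGAC"
The 12th is ATAT.

ATAT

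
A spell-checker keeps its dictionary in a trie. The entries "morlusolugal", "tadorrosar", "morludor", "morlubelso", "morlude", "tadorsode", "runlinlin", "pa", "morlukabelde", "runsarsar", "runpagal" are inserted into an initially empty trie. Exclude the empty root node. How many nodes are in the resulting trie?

Count nodes per top-level branch (shared prefixes stored once):
  'm'-branch (morlubelso, morlude, morludor, morlukabelde, morlusolugal): 28 nodes
  'p'-branch (pa): 2 nodes
  'r'-branch (runlinlin, runpagal, runsarsar): 20 nodes
  't'-branch (tadorrosar, tadorsode): 14 nodes
Sum: 64

64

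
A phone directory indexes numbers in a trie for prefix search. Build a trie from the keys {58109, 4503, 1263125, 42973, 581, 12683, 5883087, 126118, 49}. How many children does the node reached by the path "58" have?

2

Follow the path "58" to its node, then look at its outgoing edges.
Distinct next characters after "58": 1, 8.
That node has 2 child edges.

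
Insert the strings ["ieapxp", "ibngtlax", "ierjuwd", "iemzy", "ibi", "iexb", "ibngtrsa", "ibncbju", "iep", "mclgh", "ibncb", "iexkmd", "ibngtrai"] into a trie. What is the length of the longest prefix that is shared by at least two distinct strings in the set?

6

Equivalently: take the maximum, over all pairs, of their longest common prefix length.
"ibngtrai" and "ibngtrsa" agree on "ibngtr" (6 characters) before diverging; nothing deeper is shared.
Longest shared-prefix length: 6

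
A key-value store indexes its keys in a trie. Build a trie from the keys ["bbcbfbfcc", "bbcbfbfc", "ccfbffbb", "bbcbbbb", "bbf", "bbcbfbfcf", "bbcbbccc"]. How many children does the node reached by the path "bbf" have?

The children of the "bbf" node are the distinct next characters among strings starting with "bbf".
No stored string extends past "bbf".
That node has 0 child edges.

0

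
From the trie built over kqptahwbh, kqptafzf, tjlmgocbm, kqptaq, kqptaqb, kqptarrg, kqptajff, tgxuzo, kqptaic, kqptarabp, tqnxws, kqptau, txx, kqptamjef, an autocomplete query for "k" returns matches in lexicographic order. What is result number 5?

kqptamjef

Words with prefix "k", in lexicographic order: "kqptafzf", "kqptahwbh", "kqptaic", "kqptajff", "kqptamjef", "kqptaq", "kqptaqb", "kqptarabp", "kqptarrg", "kqptau"
The 5th is kqptamjef.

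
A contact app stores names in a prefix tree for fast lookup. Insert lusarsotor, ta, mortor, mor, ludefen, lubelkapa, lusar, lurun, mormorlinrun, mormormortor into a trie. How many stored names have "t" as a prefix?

Traverse to the node for "t", then collect every word in that subtree.
Matches: "ta"
Count: 1

1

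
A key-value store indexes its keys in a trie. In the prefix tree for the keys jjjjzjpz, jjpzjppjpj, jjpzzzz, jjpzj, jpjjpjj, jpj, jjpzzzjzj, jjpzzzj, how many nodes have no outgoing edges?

Leaves are exactly the stored words that no other stored word extends.
Those words: "jjjjzjpz", "jjpzjppjpj", "jjpzzzjzj", "jjpzzzz", "jpjjpjj"
Leaf count: 5

5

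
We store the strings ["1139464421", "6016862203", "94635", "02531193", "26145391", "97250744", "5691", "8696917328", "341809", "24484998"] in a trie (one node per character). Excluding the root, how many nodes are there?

75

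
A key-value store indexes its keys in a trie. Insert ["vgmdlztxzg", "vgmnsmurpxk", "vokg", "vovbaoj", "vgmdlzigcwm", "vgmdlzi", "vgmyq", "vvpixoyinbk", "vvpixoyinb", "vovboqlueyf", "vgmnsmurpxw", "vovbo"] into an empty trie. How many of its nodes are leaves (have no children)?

9

A leaf is a node with no children — equivalently, the end of a word that is not a proper prefix of any other stored word.
Those words: "vgmdlzigcwm", "vgmdlztxzg", "vgmnsmurpxk", "vgmnsmurpxw", "vgmyq", "vokg", "vovbaoj", "vovboqlueyf", "vvpixoyinbk"
Leaf count: 9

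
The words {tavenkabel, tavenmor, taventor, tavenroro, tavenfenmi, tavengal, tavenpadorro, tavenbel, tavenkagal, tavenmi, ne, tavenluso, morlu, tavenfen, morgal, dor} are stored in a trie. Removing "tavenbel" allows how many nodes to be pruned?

3

After clearing the end-marker at "tavenbel", prune upward until reaching a node still needed by another word.
The suffix "bel" (3 nodes) is used only by "tavenbel"; the node for "taven" still has the child "k", so pruning stops there.
Nodes removed: 3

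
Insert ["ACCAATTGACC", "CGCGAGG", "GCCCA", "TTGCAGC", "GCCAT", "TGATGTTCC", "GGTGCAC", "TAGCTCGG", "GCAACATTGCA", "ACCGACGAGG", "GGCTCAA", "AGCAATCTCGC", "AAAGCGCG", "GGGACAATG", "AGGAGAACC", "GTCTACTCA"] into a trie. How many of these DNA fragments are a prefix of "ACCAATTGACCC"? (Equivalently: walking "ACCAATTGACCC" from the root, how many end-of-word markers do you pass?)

1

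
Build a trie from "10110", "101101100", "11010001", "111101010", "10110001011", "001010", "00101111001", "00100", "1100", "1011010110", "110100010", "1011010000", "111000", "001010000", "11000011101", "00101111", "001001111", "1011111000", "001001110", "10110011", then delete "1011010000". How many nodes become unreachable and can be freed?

After clearing the end-marker at "1011010000", prune upward until reaching a node still needed by another word.
The suffix "000" (3 nodes) is used only by "1011010000"; the node for "1011010" still has the child "1", so pruning stops there.
Nodes removed: 3

3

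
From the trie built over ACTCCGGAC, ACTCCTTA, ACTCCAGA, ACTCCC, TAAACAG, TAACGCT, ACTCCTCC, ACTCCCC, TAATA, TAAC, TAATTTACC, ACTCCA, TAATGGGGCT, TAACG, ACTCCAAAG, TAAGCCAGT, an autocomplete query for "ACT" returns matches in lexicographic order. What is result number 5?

DFS of the "ACT" subtree visits, in order: "ACTCCA", "ACTCCAAAG", "ACTCCAGA", "ACTCCC", "ACTCCCC", "ACTCCGGAC", "ACTCCTCC", "ACTCCTTA"
The 5th is ACTCCCC.

ACTCCCC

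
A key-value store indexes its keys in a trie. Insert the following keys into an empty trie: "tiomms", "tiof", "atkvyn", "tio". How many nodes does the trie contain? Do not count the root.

13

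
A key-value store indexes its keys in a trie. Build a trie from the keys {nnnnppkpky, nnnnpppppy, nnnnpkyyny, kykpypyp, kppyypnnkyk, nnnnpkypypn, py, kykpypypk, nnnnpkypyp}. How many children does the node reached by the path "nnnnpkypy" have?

1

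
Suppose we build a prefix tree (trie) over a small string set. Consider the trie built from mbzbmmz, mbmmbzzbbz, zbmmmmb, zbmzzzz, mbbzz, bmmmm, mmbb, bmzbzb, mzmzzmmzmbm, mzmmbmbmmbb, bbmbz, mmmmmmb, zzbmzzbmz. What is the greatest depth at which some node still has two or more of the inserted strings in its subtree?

3

The deepest shared node is where two words last agree before diverging.
"mzmmbmbmmbb" and "mzmzzmmzmbm" agree on "mzm" (3 characters) before diverging; nothing deeper is shared.
Longest shared-prefix length: 3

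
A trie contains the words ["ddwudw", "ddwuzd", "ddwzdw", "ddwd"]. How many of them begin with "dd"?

Filter for entries beginning with "dd":
Matches: "ddwd", "ddwudw", "ddwuzd", "ddwzdw"
Count: 4

4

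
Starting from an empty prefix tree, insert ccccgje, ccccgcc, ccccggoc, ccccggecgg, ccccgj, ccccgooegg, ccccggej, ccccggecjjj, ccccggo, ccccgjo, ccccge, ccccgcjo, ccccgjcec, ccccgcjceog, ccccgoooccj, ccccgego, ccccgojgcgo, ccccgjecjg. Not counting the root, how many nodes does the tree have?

Trace insertions, counting only characters that open a new branch:
  "ccccgje" → 7 new (c, c, c, c, g, j, e)
  "ccccgcc" → prefix "ccccg" already present; 2 new (c, c)
  "ccccggoc" → prefix "ccccg" already present; 3 new (g, o, c)
  "ccccggecgg" → prefix "ccccgg" already present; 4 new (e, c, g, g)
  "ccccgj" → prefix "ccccgj" already present; 0 new (none)
  "ccccgooegg" → prefix "ccccg" already present; 5 new (o, o, e, g, g)
  "ccccggej" → prefix "ccccgge" already present; 1 new (j)
  "ccccggecjjj" → prefix "ccccggec" already present; 3 new (j, j, j)
  "ccccggo" → prefix "ccccggo" already present; 0 new (none)
  "ccccgjo" → prefix "ccccgj" already present; 1 new (o)
  "ccccge" → prefix "ccccg" already present; 1 new (e)
  "ccccgcjo" → prefix "ccccgc" already present; 2 new (j, o)
  "ccccgjcec" → prefix "ccccgj" already present; 3 new (c, e, c)
  "ccccgcjceog" → prefix "ccccgcj" already present; 4 new (c, e, o, g)
  "ccccgoooccj" → prefix "ccccgoo" already present; 4 new (o, c, c, j)
  "ccccgego" → prefix "ccccge" already present; 2 new (g, o)
  "ccccgojgcgo" → prefix "ccccgo" already present; 5 new (j, g, c, g, o)
  "ccccgjecjg" → prefix "ccccgje" already present; 3 new (c, j, g)
Total nodes = 7 + 2 + 3 + 4 + 0 + 5 + 1 + 3 + 0 + 1 + 1 + 2 + 3 + 4 + 4 + 2 + 5 + 3 = 50

50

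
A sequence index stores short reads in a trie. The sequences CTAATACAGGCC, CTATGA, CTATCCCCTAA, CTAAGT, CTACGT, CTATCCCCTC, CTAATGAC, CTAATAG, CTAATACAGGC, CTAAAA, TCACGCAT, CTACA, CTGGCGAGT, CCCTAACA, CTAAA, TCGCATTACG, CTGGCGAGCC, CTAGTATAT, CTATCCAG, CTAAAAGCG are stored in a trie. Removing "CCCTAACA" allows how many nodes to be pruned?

Walk "CCCTAACA" from the leaf back toward the root, removing each node that no remaining word uses.
The suffix "CCTAACA" (7 nodes) is used only by "CCCTAACA"; the node for "C" still has the child "T", so pruning stops there.
Nodes removed: 7

7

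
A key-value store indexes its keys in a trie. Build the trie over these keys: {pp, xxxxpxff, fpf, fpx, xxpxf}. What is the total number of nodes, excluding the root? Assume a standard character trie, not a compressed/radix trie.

17

Count nodes per top-level branch (shared prefixes stored once):
  'f'-branch (fpf, fpx): 4 nodes
  'p'-branch (pp): 2 nodes
  'x'-branch (xxpxf, xxxxpxff): 11 nodes
Sum: 17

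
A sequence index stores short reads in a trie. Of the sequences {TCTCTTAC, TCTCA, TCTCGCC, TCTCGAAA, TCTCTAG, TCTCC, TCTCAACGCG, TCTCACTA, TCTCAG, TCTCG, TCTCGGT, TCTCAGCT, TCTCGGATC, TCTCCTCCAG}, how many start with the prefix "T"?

Filter for entries beginning with "T":
Matches: "TCTCA", "TCTCAACGCG", "TCTCACTA", "TCTCAG", "TCTCAGCT", "TCTCC", "TCTCCTCCAG", "TCTCG", "TCTCGAAA", "TCTCGCC", "TCTCGGATC", "TCTCGGT", "TCTCTAG", "TCTCTTAC"
Count: 14

14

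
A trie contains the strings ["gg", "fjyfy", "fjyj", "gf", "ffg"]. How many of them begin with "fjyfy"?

1

Walk to "fjyfy"; the words in its subtree are exactly those with that prefix.
Matches: "fjyfy"
Count: 1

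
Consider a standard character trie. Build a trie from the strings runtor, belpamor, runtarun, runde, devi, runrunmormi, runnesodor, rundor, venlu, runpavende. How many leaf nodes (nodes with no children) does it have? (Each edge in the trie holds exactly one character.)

Leaves are exactly the stored words that no other stored word extends.
Those words: "belpamor", "devi", "runde", "rundor", "runnesodor", "runpavende", "runrunmormi", "runtarun", "runtor", "venlu"
Leaf count: 10

10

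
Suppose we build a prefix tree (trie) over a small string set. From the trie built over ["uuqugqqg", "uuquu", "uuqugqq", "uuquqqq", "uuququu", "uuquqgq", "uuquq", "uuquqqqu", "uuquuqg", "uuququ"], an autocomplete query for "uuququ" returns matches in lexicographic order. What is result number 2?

Filter for "uuququ…" and sort: "uuququ", "uuququu"
Position 2: uuququu

uuququu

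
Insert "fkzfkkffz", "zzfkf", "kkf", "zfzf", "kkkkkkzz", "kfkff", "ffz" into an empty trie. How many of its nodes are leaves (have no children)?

Leaves are exactly the stored words that no other stored word extends.
Those words: "ffz", "fkzfkkffz", "kfkff", "kkf", "kkkkkkzz", "zfzf", "zzfkf"
Leaf count: 7

7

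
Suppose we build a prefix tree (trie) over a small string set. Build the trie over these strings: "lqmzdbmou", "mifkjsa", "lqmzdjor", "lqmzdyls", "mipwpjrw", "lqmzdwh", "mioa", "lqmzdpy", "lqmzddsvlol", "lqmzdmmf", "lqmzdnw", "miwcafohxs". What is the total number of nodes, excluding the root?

For each word, the new-node count is its length minus the longest prefix already in the trie:
  "lqmzdbmou" → 9 new (l, q, m, z, d, b, m, o, u)
  "mifkjsa" → 7 new (m, i, f, k, j, s, a)
  "lqmzdjor" → prefix "lqmzd" already present; 3 new (j, o, r)
  "lqmzdyls" → prefix "lqmzd" already present; 3 new (y, l, s)
  "mipwpjrw" → prefix "mi" already present; 6 new (p, w, p, j, r, w)
  "lqmzdwh" → prefix "lqmzd" already present; 2 new (w, h)
  "mioa" → prefix "mi" already present; 2 new (o, a)
  "lqmzdpy" → prefix "lqmzd" already present; 2 new (p, y)
  "lqmzddsvlol" → prefix "lqmzd" already present; 6 new (d, s, v, l, o, l)
  "lqmzdmmf" → prefix "lqmzd" already present; 3 new (m, m, f)
  "lqmzdnw" → prefix "lqmzd" already present; 2 new (n, w)
  "miwcafohxs" → prefix "mi" already present; 8 new (w, c, a, f, o, h, x, s)
Total nodes = 9 + 7 + 3 + 3 + 6 + 2 + 2 + 2 + 6 + 3 + 2 + 8 = 53

53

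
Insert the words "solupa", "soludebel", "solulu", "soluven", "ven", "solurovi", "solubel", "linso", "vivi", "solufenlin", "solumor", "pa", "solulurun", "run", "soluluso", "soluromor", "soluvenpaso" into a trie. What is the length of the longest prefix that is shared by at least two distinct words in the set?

7

Look for the deepest trie node that still has at least two words in its subtree.
"soluven" and "soluvenpaso" agree on "soluven" (7 characters) before diverging; nothing deeper is shared.
Longest shared-prefix length: 7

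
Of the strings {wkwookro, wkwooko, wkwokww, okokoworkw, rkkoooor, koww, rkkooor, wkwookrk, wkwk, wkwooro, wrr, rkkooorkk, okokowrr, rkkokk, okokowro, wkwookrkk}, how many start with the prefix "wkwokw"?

1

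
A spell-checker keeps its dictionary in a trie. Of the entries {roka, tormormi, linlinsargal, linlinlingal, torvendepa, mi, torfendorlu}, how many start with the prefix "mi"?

Filter for entries beginning with "mi":
Words under "mi": mi
Count: 1

1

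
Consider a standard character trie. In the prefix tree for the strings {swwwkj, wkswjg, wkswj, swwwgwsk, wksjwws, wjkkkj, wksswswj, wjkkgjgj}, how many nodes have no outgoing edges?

A leaf is a node with no children — equivalently, the end of a word that is not a proper prefix of any other stored word.
Those words: "swwwgwsk", "swwwkj", "wjkkgjgj", "wjkkkj", "wksjwws", "wksswswj", "wkswjg"
Leaf count: 7

7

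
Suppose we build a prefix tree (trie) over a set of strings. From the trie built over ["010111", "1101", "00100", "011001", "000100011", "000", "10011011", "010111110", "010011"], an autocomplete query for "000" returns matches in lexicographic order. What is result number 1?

Filter for "000…" and sort: "000", "000100011"
Position 1: 000

000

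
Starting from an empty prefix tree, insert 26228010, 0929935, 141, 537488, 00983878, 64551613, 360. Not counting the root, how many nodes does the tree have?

42

Trace insertions, counting only characters that open a new branch:
  "26228010" → 8 new (2, 6, 2, 2, 8, 0, 1, 0)
  "0929935" → 7 new (0, 9, 2, 9, 9, 3, 5)
  "141" → 3 new (1, 4, 1)
  "537488" → 6 new (5, 3, 7, 4, 8, 8)
  "00983878" → prefix "0" already present; 7 new (0, 9, 8, 3, 8, 7, 8)
  "64551613" → 8 new (6, 4, 5, 5, 1, 6, 1, 3)
  "360" → 3 new (3, 6, 0)
Total nodes = 8 + 7 + 3 + 6 + 7 + 8 + 3 = 42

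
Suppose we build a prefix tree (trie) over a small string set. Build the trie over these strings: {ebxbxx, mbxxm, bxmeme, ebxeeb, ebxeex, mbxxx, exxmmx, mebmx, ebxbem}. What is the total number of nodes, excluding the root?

33

Count nodes per top-level branch (shared prefixes stored once):
  'b'-branch (bxmeme): 6 nodes
  'e'-branch (ebxbem, ebxbxx, ebxeeb, ebxeex, exxmmx): 17 nodes
  'm'-branch (mbxxm, mbxxx, mebmx): 10 nodes
Sum: 33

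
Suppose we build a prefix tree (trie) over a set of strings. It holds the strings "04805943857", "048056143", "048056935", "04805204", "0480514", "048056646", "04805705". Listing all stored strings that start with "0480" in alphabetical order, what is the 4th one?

Words with prefix "0480", in lexicographic order: "0480514", "04805204", "048056143", "048056646", "048056935", "04805705", "04805943857"
Position 4: 048056646

048056646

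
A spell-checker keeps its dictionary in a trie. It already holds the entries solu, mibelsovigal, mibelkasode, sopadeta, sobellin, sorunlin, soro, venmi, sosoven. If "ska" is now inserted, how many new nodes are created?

"s" is already a path in the trie; the remaining "ka" must be added.
New nodes needed: |"ska"| − 1 = 3 − 1 = 2.

2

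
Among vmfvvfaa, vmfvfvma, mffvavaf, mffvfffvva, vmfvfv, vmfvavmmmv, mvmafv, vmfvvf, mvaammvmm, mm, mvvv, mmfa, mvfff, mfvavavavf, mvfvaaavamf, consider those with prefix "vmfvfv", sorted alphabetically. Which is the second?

Words with prefix "vmfvfv", in lexicographic order: "vmfvfv", "vmfvfvma"
Position 2: vmfvfvma

vmfvfvma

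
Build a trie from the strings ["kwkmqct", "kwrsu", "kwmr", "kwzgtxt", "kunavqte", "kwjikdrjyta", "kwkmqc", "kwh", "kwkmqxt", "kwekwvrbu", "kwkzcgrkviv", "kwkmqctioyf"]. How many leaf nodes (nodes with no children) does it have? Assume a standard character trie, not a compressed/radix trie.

A leaf is a node with no children — equivalently, the end of a word that is not a proper prefix of any other stored word.
Those words: "kunavqte", "kwekwvrbu", "kwh", "kwjikdrjyta", "kwkmqctioyf", "kwkmqxt", "kwkzcgrkviv", "kwmr", "kwrsu", "kwzgtxt"
Leaf count: 10

10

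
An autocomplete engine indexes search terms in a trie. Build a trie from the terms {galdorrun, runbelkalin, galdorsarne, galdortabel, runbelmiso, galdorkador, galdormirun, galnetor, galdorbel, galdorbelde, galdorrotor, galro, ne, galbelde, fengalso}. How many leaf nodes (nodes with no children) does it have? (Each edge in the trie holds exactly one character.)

14

A leaf is a node with no children — equivalently, the end of a word that is not a proper prefix of any other stored word.
Those words: "fengalso", "galbelde", "galdorbelde", "galdorkador", "galdormirun", "galdorrotor", "galdorrun", "galdorsarne", "galdortabel", "galnetor", "galro", "ne", "runbelkalin", "runbelmiso"
Leaf count: 14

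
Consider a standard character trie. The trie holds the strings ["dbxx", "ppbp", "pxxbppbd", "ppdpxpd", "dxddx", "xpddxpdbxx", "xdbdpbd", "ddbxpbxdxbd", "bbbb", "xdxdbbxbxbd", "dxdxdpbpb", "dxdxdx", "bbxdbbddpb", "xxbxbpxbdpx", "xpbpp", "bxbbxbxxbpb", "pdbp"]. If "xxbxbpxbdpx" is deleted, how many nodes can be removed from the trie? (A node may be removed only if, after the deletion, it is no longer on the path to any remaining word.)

10

After clearing the end-marker at "xxbxbpxbdpx", prune upward until reaching a node still needed by another word.
The suffix "xbxbpxbdpx" (10 nodes) is used only by "xxbxbpxbdpx"; the node for "x" still has the child "p", so pruning stops there.
Nodes removed: 10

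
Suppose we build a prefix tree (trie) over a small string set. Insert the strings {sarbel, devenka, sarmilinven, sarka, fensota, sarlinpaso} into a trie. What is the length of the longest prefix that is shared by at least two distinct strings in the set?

The deepest shared node is where two words last agree before diverging.
e.g. "sarbel" and "sarka" share the prefix "sar" of length 3; no pair shares a longer one.
Longest shared-prefix length: 3

3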